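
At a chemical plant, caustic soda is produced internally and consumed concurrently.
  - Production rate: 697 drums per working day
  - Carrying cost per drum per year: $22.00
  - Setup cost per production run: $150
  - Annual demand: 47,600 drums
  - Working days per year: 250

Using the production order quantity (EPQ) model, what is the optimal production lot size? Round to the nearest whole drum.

945 drums

Daily demand d = 47,600/250 = 190.400; p = 697; 1 − d/p = 0.72683
EPQ = √(2DS / (H(1 − d/p)))
    = √(2 × 47,600 × 150 / (22 × 0.72683)) ≈ 945.01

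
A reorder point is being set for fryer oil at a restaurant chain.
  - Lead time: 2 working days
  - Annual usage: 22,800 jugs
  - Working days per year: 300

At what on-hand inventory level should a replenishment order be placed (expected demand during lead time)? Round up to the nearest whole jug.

Daily demand d = 22,800 / 300 = 76.000 jugs/day
Demand during lead time = 76.000 × 2 = 152.00
Reorder point = 152.00 → round up

152 jugs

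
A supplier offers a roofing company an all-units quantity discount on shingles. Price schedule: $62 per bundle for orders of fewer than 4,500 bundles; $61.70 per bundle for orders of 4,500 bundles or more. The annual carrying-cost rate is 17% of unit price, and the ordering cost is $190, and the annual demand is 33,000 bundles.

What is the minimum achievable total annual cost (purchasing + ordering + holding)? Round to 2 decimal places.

H₁ = 17%×$62 = $10.5400;  H₂ = 17%×$61.70 = $10.4890
EOQ₁ = √(2×33,000×190/10.5400) = 1,090.76  (< 4,500, feasible at tier 1)
EOQ₂ = √(2×33,000×190/10.4890) = 1,093.41  (< 4,500 → use Q = 4,500 at tier-2 price)
TC(tier 1 (EOQ₁), Q≈1,090.8) = $2,057,496.59
TC(tier 2, Q≈4,500.0) = $2,061,093.58
Minimum at tier 1 (EOQ₁): $2,057,496.59

$2,057,496.59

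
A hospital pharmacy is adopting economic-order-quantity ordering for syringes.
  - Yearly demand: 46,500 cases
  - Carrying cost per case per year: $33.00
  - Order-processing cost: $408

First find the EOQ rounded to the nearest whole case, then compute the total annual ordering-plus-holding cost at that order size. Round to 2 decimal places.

$35,385.76

EOQ = √(2DS/H) = √(2 × 46,500 × 408 / 33)
    = √(1,149,818.18) ≈ 1,072.30 → Q = 1,072 cases
Orders/yr = 46,500/1,072 = 43.377; ordering cost = 43.377 × $408 = $17,697.76
Average inventory = 1,072/2 = 536; holding cost = 536 × $33 = $17,688.00
Total = $17,697.76 + $17,688.00 = $35,385.76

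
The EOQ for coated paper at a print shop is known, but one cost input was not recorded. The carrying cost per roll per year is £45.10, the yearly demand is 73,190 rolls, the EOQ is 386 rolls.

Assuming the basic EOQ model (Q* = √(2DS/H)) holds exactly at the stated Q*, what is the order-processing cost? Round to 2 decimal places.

From Q* = √(2DS/H) ⇒ Q*² = 2DS/H.
S = Q²H / (2D) = 386² × 45.1 / (2 × 73,190) = 45.9060

£45.91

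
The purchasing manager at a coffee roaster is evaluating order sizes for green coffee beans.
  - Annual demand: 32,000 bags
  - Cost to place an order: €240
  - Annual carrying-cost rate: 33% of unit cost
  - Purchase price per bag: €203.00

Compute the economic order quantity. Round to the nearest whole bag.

Holding cost per bag per year: H = 33% × €203 = €66.9900
Q* = √(2·D·S / H) = √(2·32,000·240 / 66.99) = √229,288.0 ≈ 478.84

479 bags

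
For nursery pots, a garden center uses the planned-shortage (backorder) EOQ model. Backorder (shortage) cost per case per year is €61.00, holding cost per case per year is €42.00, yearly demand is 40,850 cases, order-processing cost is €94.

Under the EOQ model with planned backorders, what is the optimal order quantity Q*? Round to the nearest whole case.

Basic EOQ = √(2·40,850·94/42) = 427.612
Backorder adjustment √((H+b)/b) = √((42+61)/61) = 1.2994
Q* = 427.612 × 1.2994 ≈ 555.65

556 cases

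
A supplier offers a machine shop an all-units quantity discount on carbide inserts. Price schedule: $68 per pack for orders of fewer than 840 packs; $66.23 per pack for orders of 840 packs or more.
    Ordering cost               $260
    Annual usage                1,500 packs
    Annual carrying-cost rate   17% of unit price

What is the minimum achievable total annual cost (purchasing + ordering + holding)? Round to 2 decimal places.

$104,538.11

H₁ = 17%×$68 = $11.5600;  H₂ = 17%×$66.23 = $11.2591
EOQ₁ = √(2×1,500×260/11.5600) = 259.76  (< 840, feasible at tier 1)
EOQ₂ = √(2×1,500×260/11.2591) = 263.21  (< 840 → use Q = 840 at tier-2 price)
TC(tier 1 (EOQ₁), Q≈259.8) = $105,002.80
TC(tier 2, Q≈840.0) = $104,538.11
Minimum at tier 2: $104,538.11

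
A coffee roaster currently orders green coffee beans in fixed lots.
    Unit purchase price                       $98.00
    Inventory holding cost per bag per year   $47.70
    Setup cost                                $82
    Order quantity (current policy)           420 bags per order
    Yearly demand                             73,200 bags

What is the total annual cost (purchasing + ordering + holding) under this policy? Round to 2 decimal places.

Ordering: D/Q × S = 73,200/420 × $82 = $14,291.43
Holding:  Q/2 × H = 420/2 × $47.7 = $10,017.00
Purchase cost = D·C = 73,200 × 98 = $7,173,600.00
Total = $14,291.43 + $10,017.00 + $7,173,600.00 = $7,197,908.43

$7,197,908.43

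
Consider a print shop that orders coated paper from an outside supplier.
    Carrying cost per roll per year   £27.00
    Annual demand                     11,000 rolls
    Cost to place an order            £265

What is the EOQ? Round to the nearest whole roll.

465 rolls

2DS/H = 2·11,000·265/27 = 215,925.93
EOQ = √215,925.93 ≈ 464.68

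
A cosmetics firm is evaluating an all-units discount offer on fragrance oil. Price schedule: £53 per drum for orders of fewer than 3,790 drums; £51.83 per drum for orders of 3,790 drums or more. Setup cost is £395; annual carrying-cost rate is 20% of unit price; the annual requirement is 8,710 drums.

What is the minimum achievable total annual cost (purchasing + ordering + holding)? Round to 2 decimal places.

H₁ = 20%×£53 = £10.6000;  H₂ = 20%×£51.83 = £10.3660
EOQ₁ = √(2×8,710×395/10.6000) = 805.69  (< 3,790, feasible at tier 1)
EOQ₂ = √(2×8,710×395/10.3660) = 814.74  (< 3,790 → use Q = 3,790 at tier-2 price)
TC(tier 1 (EOQ₁), Q≈805.7) = £470,170.35
TC(tier 2, Q≈3,790.0) = £471,990.64
Minimum at tier 1 (EOQ₁): £470,170.35

£470,170.35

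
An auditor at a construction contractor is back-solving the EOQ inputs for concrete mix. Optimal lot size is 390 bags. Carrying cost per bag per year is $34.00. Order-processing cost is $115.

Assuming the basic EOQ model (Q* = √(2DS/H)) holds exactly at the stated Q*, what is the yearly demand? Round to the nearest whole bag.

22,484 bags per year

Since Q* = (2DS/H)^½, squaring gives Q*²·H = 2DS.
D = Q²H / (2S) = 390² × 34 / (2 × 115) = 22,484.35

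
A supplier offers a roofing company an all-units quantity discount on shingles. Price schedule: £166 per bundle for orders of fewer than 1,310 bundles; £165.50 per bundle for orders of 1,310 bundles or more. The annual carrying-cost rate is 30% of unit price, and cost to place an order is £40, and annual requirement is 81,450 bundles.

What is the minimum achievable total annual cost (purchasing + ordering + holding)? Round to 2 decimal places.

£13,514,982.77

H₁ = 30%×£166 = £49.8000;  H₂ = 30%×£165.50 = £49.6500
EOQ₁ = √(2×81,450×40/49.8000) = 361.72  (< 1,310, feasible at tier 1)
EOQ₂ = √(2×81,450×40/49.6500) = 362.27  (< 1,310 → use Q = 1,310 at tier-2 price)
TC(tier 1 (EOQ₁), Q≈361.7) = £13,538,713.79
TC(tier 2, Q≈1,310.0) = £13,514,982.77
Minimum at tier 2: £13,514,982.77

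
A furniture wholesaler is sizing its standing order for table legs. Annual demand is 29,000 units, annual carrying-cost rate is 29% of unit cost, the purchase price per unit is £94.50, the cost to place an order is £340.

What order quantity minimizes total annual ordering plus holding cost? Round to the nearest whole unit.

848 units

Carrying cost H = £94.5 × 29% = £27.4050/unit/yr
Optimal lot size Q* = (2 × 29,000 × £340 / £27.405)^½ ≈ 848.28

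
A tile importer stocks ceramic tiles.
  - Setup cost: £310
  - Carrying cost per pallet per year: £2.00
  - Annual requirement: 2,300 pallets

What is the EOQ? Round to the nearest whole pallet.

EOQ = √(2DS/H) = √(2 × 2,300 × 310 / 2)
    = √(713,000.00) ≈ 844.39

844 pallets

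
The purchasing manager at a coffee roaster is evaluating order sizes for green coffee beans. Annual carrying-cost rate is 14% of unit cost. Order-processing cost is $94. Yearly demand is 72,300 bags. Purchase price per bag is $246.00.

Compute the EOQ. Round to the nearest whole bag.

628 bags

Holding cost per bag per year: H = 14% × $246 = $34.4400
Optimal lot size Q* = (2 × 72,300 × $94 / $34.44)^½ ≈ 628.23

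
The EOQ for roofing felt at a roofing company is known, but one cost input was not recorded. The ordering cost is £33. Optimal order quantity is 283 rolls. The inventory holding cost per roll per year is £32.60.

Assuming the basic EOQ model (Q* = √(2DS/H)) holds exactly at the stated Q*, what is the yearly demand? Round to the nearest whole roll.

39,559 rolls per year

Since Q* = (2DS/H)^½, squaring gives Q*²·H = 2DS.
D = Q²H / (2S) = 283² × 32.6 / (2 × 33) = 39,559.11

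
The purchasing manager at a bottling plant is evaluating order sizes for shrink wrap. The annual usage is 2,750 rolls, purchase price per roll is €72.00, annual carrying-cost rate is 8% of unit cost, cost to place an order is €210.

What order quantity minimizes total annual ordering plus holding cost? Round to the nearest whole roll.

448 rolls

Carrying cost H = €72 × 8% = €5.7600/roll/yr
2DS/H = 2·2,750·210/5.76 = 200,520.83
EOQ = √200,520.83 ≈ 447.80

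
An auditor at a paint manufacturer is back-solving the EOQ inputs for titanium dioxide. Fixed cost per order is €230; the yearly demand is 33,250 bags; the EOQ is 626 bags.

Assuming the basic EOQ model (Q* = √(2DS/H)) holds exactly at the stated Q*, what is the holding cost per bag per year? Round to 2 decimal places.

From Q* = √(2DS/H) ⇒ Q*² = 2DS/H.
H = 2DS / Q² = 2 × 33,250 × 230 / 626² = 39.0302

€39.03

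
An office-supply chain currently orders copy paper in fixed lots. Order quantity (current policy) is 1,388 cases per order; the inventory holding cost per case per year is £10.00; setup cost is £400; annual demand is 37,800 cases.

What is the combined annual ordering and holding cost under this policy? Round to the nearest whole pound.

£17,833

Ordering: D/Q × S = 37,800/1,388 × £400 = £10,893.37
Holding:  Q/2 × H = 1,388/2 × £10 = £6,940.00
Total = £10,893.37 + £6,940.00 = £17,833.37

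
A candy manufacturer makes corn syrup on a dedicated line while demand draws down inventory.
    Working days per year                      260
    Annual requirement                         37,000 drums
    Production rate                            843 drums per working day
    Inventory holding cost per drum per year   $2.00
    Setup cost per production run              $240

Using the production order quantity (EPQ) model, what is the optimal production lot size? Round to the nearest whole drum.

Daily demand d = 37,000/260 = 142.308; p = 843; 1 − d/p = 0.83119
EPQ = √(2DS / (H(1 − d/p)))
    = √(2 × 37,000 × 240 / (2 × 0.83119)) ≈ 3,268.56

3,269 drums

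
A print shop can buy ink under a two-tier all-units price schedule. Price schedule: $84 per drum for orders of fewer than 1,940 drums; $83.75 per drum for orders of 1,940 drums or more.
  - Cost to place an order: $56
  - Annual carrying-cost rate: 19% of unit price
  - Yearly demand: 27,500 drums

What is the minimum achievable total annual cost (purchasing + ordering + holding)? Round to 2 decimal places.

H₁ = 19%×$84 = $15.9600;  H₂ = 19%×$83.75 = $15.9125
EOQ₁ = √(2×27,500×56/15.9600) = 439.30  (< 1,940, feasible at tier 1)
EOQ₂ = √(2×27,500×56/15.9125) = 439.95  (< 1,940 → use Q = 1,940 at tier-2 price)
TC(tier 1 (EOQ₁), Q≈439.3) = $2,317,011.19
TC(tier 2, Q≈1,940.0) = $2,319,353.94
Minimum at tier 1 (EOQ₁): $2,317,011.19

$2,317,011.19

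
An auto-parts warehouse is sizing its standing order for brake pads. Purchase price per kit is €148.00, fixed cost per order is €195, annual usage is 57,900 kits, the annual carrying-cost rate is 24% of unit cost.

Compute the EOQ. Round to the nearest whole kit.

797 kits

Holding cost per kit per year: H = 24% × €148 = €35.5200
Q* = √(2·D·S / H) = √(2·57,900·195 / 35.52) = √635,726.4 ≈ 797.32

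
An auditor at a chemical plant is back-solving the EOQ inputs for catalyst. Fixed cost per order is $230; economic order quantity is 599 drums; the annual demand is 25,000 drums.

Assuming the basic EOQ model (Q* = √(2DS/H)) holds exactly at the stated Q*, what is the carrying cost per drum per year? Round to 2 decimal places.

EOQ relation: Q² = 2DS/H, so rearrange for the unknown.
H = 2DS / Q² = 2 × 25,000 × 230 / 599² = 32.0512

$32.05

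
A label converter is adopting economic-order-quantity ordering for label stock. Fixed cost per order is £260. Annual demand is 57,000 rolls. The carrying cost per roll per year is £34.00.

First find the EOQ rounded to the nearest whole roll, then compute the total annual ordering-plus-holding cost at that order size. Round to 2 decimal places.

Optimal lot size Q* = (2 × 57,000 × £260 / £34)^½ ≈ 933.68 → Q = 934 rolls
Annual ordering cost = (D/Q)·S = (57,000/934) × 260 = £15,867.24
Annual holding cost  = (Q/2)·H = (934/2) × 34 = £15,878.00
Total = £15,867.24 + £15,878.00 = £31,745.24

£31,745.24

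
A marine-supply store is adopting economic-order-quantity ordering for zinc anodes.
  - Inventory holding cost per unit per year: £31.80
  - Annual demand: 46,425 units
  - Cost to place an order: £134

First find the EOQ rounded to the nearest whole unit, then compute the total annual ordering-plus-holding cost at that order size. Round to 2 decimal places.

Optimal lot size Q* = (2 × 46,425 × £134 / £31.8)^½ ≈ 625.50 → Q = 626 units
Orders/yr = 46,425/626 = 74.161; ordering cost = 74.161 × £134 = £9,937.62
Average inventory = 626/2 = 313; holding cost = 313 × £31.8 = £9,953.40
Total = £9,937.62 + £9,953.40 = £19,891.02

£19,891.02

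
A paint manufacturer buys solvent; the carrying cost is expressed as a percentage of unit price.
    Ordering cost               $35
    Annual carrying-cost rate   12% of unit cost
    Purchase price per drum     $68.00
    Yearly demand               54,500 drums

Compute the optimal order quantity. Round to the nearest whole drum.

684 drums

H = i·C = 0.12 × $68 = $8.1600 per drum-year
2DS/H = 2·54,500·35/8.16 = 467,524.51
EOQ = √467,524.51 ≈ 683.76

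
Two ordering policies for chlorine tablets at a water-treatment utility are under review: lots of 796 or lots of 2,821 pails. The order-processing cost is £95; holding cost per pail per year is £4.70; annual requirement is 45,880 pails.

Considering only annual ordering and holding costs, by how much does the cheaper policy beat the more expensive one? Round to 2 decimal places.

£828.18

Annual cost at Q: ordering D·S/Q plus holding Q·H/2.
TC(796) = (45,880/796)×95 + (796/2)×4.7 = £7,346.23
TC(2,821) = (45,880/2,821)×95 + (2,821/2)×4.7 = £8,174.40
Cheaper: Q = 796.  Difference = £828.18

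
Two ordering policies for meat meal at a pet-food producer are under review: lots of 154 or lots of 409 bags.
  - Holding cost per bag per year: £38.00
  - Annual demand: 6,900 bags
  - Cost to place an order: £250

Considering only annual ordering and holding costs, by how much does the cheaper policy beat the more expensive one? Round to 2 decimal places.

£2,138.69

For each Q, cost = (D/Q)·S + (Q/2)·H.
TC(154) = (6,900/154)×250 + (154/2)×38 = £14,127.30
TC(409) = (6,900/409)×250 + (409/2)×38 = £11,988.60
Lots of 409 are cheaper by £2,138.69.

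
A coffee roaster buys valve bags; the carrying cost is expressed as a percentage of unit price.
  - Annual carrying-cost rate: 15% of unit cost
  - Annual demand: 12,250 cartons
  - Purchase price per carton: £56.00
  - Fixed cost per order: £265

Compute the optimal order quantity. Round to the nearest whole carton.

879 cartons

H = i·C = 0.15 × £56 = £8.4000 per carton-year
Optimal lot size Q* = (2 × 12,250 × £265 / £8.4)^½ ≈ 879.16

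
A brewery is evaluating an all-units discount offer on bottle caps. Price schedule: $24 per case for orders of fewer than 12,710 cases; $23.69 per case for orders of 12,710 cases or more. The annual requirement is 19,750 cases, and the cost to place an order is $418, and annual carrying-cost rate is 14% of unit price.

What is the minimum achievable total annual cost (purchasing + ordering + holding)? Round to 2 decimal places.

H₁ = 14%×$24 = $3.3600;  H₂ = 14%×$23.69 = $3.3166
EOQ₁ = √(2×19,750×418/3.3600) = 2,216.75  (< 12,710, feasible at tier 1)
EOQ₂ = √(2×19,750×418/3.3166) = 2,231.21  (< 12,710 → use Q = 12,710 at tier-2 price)
TC(tier 1 (EOQ₁), Q≈2,216.8) = $481,448.29
TC(tier 2, Q≈12,710.0) = $489,604.02
Minimum at tier 1 (EOQ₁): $481,448.29

$481,448.29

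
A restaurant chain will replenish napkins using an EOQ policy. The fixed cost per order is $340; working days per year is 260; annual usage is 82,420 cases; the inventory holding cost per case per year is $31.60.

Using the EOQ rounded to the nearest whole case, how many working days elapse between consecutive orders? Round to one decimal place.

Optimal lot size Q* = (2 × 82,420 × $340 / $31.6)^½ ≈ 1,331.76 → Q = 1,332 cases
Days between orders = 260 / (D/Q) = 260 / 61.877 ≈ 4.202

4.2 days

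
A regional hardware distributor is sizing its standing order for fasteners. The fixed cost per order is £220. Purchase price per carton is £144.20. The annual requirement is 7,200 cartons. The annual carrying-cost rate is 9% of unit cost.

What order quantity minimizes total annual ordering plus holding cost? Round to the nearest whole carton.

Carrying cost H = £144.2 × 9% = £12.9780/carton/yr
Optimal lot size Q* = (2 × 7,200 × £220 / £12.978)^½ ≈ 494.07

494 cartons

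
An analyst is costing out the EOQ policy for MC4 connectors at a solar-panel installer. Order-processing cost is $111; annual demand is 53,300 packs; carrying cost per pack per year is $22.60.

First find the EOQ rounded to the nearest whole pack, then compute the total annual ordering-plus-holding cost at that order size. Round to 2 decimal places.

EOQ = √(2DS/H) = √(2 × 53,300 × 111 / 22.6)
    = √(523,566.37) ≈ 723.58 → Q = 724 packs
Annual ordering cost = (D/Q)·S = (53,300/724) × 111 = $8,171.69
Annual holding cost  = (Q/2)·H = (724/2) × 22.6 = $8,181.20
Total = $8,171.69 + $8,181.20 = $16,352.89

$16,352.89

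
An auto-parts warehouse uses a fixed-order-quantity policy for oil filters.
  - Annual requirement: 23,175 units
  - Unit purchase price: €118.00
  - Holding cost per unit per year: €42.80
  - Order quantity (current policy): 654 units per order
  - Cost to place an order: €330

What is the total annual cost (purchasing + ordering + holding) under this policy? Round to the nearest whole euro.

Ordering: D/Q × S = 23,175/654 × €330 = €11,693.81
Holding:  Q/2 × H = 654/2 × €42.8 = €13,995.60
Purchase cost = D·C = 23,175 × 118 = €2,734,650.00
Total = €11,693.81 + €13,995.60 + €2,734,650.00 = €2,760,339.41

€2,760,339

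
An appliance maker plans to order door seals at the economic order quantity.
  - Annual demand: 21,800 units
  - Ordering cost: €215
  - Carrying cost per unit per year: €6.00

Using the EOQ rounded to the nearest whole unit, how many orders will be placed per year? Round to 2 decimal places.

17.44 orders per year

Optimal lot size Q* = (2 × 21,800 × €215 / €6)^½ ≈ 1,249.93 → Q = 1,250
Orders per year = D/Q = 21,800 / 1,250 = 17.440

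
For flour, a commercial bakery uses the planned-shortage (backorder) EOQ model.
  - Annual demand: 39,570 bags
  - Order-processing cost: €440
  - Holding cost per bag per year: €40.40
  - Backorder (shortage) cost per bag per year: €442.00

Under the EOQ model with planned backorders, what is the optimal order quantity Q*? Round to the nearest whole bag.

970 bags

Q* = √(2DS/H) · √((H + b)/b)
   = √(2 × 39,570 × 440 / 40.4) · √((40.4 + 442) / 442)
   = 928.397 × 1.0447 ≈ 969.90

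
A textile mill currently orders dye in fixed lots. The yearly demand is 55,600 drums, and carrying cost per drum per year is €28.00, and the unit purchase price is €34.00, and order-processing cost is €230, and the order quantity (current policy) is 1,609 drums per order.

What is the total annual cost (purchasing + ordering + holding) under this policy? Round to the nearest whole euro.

Annual ordering cost = (D/Q)·S = (55,600/1,609) × 230 = €7,947.79
Annual holding cost  = (Q/2)·H = (1,609/2) × 28 = €22,526.00
Purchase cost = D·C = 55,600 × 34 = €1,890,400.00
Total = €7,947.79 + €22,526.00 + €1,890,400.00 = €1,920,873.79

€1,920,874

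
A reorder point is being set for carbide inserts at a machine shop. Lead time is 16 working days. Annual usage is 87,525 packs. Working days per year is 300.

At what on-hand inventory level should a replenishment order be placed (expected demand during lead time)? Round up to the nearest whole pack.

Daily demand d = 87,525 / 300 = 291.750 packs/day
Demand during lead time = 291.750 × 16 = 4,668.00
Reorder point = 4,668.00 → round up

4,668 packs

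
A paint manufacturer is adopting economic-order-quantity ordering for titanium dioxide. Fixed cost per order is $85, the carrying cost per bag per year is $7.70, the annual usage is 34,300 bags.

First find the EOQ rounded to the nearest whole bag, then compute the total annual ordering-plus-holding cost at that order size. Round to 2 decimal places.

$6,700.65

EOQ = √(2DS/H) = √(2 × 34,300 × 85 / 7.7)
    = √(757,272.73) ≈ 870.21 → Q = 870 bags
Ordering: D/Q × S = 34,300/870 × $85 = $3,351.15
Holding:  Q/2 × H = 870/2 × $7.7 = $3,349.50
Total = $3,351.15 + $3,349.50 = $6,700.65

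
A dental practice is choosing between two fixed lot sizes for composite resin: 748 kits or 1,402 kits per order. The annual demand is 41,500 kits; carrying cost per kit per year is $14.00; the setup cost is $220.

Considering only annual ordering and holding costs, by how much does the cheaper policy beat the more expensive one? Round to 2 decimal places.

For each Q, cost = (D/Q)·S + (Q/2)·H.
TC(748) = (41,500/748)×220 + (748/2)×14 = $17,441.88
TC(1,402) = (41,500/1,402)×220 + (1,402/2)×14 = $16,326.13
Cheaper: Q = 1,402.  Difference = $1,115.76

$1,115.76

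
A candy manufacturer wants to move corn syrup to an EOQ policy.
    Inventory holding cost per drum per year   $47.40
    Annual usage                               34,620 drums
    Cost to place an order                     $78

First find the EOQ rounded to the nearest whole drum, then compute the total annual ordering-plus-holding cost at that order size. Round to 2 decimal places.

$15,999.83

2DS/H = 2·34,620·78/47.4 = 113,939.24
EOQ = √113,939.24 ≈ 337.55 → Q = 338 drums
Orders/yr = 34,620/338 = 102.426; ordering cost = 102.426 × $78 = $7,989.23
Average inventory = 338/2 = 169; holding cost = 169 × $47.4 = $8,010.60
Total = $7,989.23 + $8,010.60 = $15,999.83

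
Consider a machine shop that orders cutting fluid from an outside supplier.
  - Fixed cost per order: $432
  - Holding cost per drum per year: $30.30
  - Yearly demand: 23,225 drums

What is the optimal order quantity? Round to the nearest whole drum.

2DS/H = 2·23,225·432/30.3 = 662,257.43
EOQ = √662,257.43 ≈ 813.79

814 drums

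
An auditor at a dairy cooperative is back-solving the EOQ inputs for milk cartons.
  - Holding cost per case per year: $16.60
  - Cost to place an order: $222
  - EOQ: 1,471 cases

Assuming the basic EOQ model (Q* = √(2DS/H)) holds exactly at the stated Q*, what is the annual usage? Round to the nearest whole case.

Since Q* = (2DS/H)^½, squaring gives Q*²·H = 2DS.
D = Q²H / (2S) = 1,471² × 16.6 / (2 × 222) = 80,900.36

80,900 cases per year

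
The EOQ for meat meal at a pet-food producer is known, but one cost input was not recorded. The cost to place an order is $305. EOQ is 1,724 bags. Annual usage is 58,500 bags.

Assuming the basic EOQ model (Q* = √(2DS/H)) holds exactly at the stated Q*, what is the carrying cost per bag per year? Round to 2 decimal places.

$12.01

Since Q* = (2DS/H)^½, squaring gives Q*²·H = 2DS.
H = 2DS / Q² = 2 × 58,500 × 305 / 1,724² = 12.0064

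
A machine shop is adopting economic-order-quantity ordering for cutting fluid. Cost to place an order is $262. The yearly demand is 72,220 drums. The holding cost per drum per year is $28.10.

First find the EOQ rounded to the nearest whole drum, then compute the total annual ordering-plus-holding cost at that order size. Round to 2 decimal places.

$32,609.76

Optimal lot size Q* = (2 × 72,220 × $262 / $28.1)^½ ≈ 1,160.49 → Q = 1,160 drums
Ordering: D/Q × S = 72,220/1,160 × $262 = $16,311.76
Holding:  Q/2 × H = 1,160/2 × $28.1 = $16,298.00
Total = $16,311.76 + $16,298.00 = $32,609.76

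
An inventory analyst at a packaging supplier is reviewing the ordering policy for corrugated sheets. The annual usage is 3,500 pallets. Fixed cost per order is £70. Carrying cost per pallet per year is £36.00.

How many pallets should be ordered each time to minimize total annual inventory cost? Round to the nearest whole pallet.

Q* = √(2·D·S / H) = √(2·3,500·70 / 36) = √13,611.1 ≈ 116.67

117 pallets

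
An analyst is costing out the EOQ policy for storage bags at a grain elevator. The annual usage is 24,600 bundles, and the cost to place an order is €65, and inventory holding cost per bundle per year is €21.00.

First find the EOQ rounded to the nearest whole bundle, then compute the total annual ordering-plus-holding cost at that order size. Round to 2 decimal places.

€8,195.00

Optimal lot size Q* = (2 × 24,600 × €65 / €21)^½ ≈ 390.24 → Q = 390 bundles
Ordering: D/Q × S = 24,600/390 × €65 = €4,100.00
Holding:  Q/2 × H = 390/2 × €21 = €4,095.00
Total = €4,100.00 + €4,095.00 = €8,195.00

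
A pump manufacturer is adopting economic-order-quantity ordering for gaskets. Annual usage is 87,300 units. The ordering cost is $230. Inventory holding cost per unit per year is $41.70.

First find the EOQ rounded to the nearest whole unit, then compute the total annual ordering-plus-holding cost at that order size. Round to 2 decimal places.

$40,921.74

Optimal lot size Q* = (2 × 87,300 × $230 / $41.7)^½ ≈ 981.34 → Q = 981 units
Annual ordering cost = (D/Q)·S = (87,300/981) × 230 = $20,467.89
Annual holding cost  = (Q/2)·H = (981/2) × 41.7 = $20,453.85
Total = $20,467.89 + $20,453.85 = $40,921.74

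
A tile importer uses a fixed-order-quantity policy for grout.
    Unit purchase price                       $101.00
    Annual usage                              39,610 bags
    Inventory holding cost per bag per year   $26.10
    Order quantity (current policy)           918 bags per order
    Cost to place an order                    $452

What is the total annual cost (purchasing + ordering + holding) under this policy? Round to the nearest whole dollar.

Annual ordering cost = (D/Q)·S = (39,610/918) × 452 = $19,502.96
Annual holding cost  = (Q/2)·H = (918/2) × 26.1 = $11,979.90
Purchase cost = D·C = 39,610 × 101 = $4,000,610.00
Total = $19,502.96 + $11,979.90 + $4,000,610.00 = $4,032,092.86

$4,032,093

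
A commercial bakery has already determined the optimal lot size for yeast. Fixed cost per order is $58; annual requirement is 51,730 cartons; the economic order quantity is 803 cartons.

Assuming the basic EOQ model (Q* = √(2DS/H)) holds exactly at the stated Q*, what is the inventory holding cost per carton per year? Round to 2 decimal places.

$9.31

Since Q* = (2DS/H)^½, squaring gives Q*²·H = 2DS.
H = 2DS / Q² = 2 × 51,730 × 58 / 803² = 9.3061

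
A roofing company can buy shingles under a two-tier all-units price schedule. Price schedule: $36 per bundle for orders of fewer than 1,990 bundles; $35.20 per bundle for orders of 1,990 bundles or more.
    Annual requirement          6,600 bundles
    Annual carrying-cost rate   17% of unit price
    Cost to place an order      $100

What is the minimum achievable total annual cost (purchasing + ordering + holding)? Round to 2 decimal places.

$238,605.74

H₁ = 17%×$36 = $6.1200;  H₂ = 17%×$35.20 = $5.9840
EOQ₁ = √(2×6,600×100/6.1200) = 464.42  (< 1,990, feasible at tier 1)
EOQ₂ = √(2×6,600×100/5.9840) = 469.67  (< 1,990 → use Q = 1,990 at tier-2 price)
TC(tier 1 (EOQ₁), Q≈464.4) = $240,442.25
TC(tier 2, Q≈1,990.0) = $238,605.74
Minimum at tier 2: $238,605.74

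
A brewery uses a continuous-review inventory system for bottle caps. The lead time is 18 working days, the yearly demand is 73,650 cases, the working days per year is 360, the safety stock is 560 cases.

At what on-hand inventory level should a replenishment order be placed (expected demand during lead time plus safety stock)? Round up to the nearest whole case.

4,243 cases

Daily demand d = 73,650 / 360 = 204.583 cases/day
Demand during lead time = 204.583 × 18 = 3,682.50
Reorder point = 3,682.50 + 560 = 4,242.50 → round up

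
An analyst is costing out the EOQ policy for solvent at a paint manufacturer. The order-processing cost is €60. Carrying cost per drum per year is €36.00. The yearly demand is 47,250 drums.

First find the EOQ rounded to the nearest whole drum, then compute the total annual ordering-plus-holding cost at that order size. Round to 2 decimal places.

€14,287.06

2DS/H = 2·47,250·60/36 = 157,500.00
EOQ = √157,500.00 ≈ 396.86 → Q = 397 drums
Annual ordering cost = (D/Q)·S = (47,250/397) × 60 = €7,141.06
Annual holding cost  = (Q/2)·H = (397/2) × 36 = €7,146.00
Total = €7,141.06 + €7,146.00 = €14,287.06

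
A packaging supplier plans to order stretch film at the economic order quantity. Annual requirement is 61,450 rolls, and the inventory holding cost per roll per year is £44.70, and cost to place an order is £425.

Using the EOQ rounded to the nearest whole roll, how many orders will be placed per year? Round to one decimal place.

2DS/H = 2·61,450·425/44.7 = 1,168,512.30
EOQ = √1,168,512.30 ≈ 1,080.98 → Q = 1,081
Orders per year = D/Q = 61,450 / 1,081 = 56.846

56.8 orders per year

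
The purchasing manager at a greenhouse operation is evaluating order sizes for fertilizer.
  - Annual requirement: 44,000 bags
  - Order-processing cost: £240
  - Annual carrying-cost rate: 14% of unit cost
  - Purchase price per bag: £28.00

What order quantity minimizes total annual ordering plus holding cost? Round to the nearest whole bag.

2,321 bags

Carrying cost H = £28 × 14% = £3.9200/bag/yr
Optimal lot size Q* = (2 × 44,000 × £240 / £3.92)^½ ≈ 2,321.15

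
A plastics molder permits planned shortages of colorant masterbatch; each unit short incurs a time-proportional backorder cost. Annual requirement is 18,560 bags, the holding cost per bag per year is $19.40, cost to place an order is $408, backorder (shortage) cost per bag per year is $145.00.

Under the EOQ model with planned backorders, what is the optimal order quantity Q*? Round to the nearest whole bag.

Basic EOQ = √(2·18,560·408/19.4) = 883.554
Backorder adjustment √((H+b)/b) = √((19.4+145)/145) = 1.0648
Q* = 883.554 × 1.0648 ≈ 940.81

941 bags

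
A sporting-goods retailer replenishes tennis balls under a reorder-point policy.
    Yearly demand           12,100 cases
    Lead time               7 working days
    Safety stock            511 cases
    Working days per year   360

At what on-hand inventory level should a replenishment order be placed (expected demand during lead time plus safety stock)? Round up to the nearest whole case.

Daily demand d = 12,100 / 360 = 33.611 cases/day
Demand during lead time = 33.611 × 7 = 235.28
Reorder point = 235.28 + 511 = 746.28 → round up

747 cases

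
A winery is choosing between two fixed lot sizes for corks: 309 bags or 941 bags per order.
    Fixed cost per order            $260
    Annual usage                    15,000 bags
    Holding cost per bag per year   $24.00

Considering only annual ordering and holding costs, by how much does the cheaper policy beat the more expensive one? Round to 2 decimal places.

$892.83

Annual cost at Q: ordering D·S/Q plus holding Q·H/2.
TC(309) = (15,000/309)×260 + (309/2)×24 = $16,329.36
TC(941) = (15,000/941)×260 + (941/2)×24 = $15,436.53
|ΔTC| = |$16,329.36 − $15,436.53| = $892.83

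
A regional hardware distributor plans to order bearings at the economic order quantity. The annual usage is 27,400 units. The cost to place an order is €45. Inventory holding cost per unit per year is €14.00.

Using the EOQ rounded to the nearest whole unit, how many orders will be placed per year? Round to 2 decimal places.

EOQ = √(2DS/H) = √(2 × 27,400 × 45 / 14)
    = √(176,142.86) ≈ 419.69 → Q = 420
N = D/Q = 27,400/420 ≈ 65.238 orders/yr

65.24 orders per year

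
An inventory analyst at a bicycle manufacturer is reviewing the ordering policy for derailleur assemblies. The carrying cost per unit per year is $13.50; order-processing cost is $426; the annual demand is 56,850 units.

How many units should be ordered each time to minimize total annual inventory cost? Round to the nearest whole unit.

2DS/H = 2·56,850·426/13.5 = 3,587,866.67
EOQ = √3,587,866.67 ≈ 1,894.17

1,894 units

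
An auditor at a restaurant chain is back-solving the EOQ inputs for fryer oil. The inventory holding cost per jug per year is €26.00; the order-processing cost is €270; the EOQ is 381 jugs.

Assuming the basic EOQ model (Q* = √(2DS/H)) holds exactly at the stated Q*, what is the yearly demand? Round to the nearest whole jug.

6,989 jugs per year

Since Q* = (2DS/H)^½, squaring gives Q*²·H = 2DS.
D = Q²H / (2S) = 381² × 26 / (2 × 270) = 6,989.23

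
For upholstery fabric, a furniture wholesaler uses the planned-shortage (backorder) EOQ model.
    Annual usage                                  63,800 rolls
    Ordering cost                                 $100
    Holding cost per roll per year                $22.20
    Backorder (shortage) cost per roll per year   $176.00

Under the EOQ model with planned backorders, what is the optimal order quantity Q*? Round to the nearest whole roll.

805 rolls

Basic EOQ = √(2·63,800·100/22.2) = 758.139
Backorder adjustment √((H+b)/b) = √((22.2+176)/176) = 1.0612
Q* = 758.139 × 1.0612 ≈ 804.53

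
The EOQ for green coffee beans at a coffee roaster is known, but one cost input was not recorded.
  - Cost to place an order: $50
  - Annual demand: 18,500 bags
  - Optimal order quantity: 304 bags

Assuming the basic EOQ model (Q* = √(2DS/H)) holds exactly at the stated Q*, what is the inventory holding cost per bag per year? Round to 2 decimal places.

$20.02

From Q* = √(2DS/H) ⇒ Q*² = 2DS/H.
H = 2DS / Q² = 2 × 18,500 × 50 / 304² = 20.0182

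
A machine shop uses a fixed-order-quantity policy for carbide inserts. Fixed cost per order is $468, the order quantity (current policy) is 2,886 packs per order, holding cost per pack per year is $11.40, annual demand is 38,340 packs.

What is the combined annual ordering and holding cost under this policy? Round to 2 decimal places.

$22,667.50

Ordering: D/Q × S = 38,340/2,886 × $468 = $6,217.30
Holding:  Q/2 × H = 2,886/2 × $11.4 = $16,450.20
Total = $6,217.30 + $16,450.20 = $22,667.50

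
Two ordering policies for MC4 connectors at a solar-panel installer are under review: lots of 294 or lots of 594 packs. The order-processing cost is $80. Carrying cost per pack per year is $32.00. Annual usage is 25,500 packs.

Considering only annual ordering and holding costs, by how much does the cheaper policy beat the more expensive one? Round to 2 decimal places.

For each Q, cost = (D/Q)·S + (Q/2)·H.
TC(294) = (25,500/294)×80 + (294/2)×32 = $11,642.78
TC(594) = (25,500/594)×80 + (594/2)×32 = $12,938.34
Cheaper: Q = 294.  Difference = $1,295.57

$1,295.57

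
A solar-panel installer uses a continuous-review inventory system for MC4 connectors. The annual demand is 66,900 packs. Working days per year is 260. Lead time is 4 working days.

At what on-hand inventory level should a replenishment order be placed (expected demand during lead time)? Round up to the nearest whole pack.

Daily demand d = 66,900 / 260 = 257.308 packs/day
Demand during lead time = 257.308 × 4 = 1,029.23
Reorder point = 1,029.23 → round up

1,030 packs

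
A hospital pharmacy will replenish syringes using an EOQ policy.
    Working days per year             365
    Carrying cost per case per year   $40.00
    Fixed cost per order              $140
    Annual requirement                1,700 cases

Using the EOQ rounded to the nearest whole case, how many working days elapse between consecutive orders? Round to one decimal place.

23.4 days

2DS/H = 2·1,700·140/40 = 11,900.00
EOQ = √11,900.00 ≈ 109.09 → Q = 109 cases
Days between orders = 365 / (D/Q) = 365 / 15.596 ≈ 23.403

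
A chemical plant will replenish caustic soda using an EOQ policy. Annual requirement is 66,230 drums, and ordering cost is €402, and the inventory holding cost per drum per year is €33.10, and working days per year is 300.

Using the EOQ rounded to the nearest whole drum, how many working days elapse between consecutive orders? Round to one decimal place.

2DS/H = 2·66,230·402/33.1 = 1,608,728.70
EOQ = √1,608,728.70 ≈ 1,268.36 → Q = 1,268 drums
T = Q/D × 300 days = 1,268/66,230 × 300 = 5.744 days

5.7 days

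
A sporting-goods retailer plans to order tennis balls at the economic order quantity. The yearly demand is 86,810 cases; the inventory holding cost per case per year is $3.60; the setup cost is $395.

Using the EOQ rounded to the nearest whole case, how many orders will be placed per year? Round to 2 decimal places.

2DS/H = 2·86,810·395/3.6 = 19,049,972.22
EOQ = √19,049,972.22 ≈ 4,364.63 → Q = 4,365
N = D/Q = 86,810/4,365 ≈ 19.888 orders/yr

19.89 orders per year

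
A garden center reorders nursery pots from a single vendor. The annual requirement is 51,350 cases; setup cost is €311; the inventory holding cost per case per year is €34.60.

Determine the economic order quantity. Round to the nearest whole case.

961 cases

Q* = √(2·D·S / H) = √(2·51,350·311 / 34.6) = √923,112.7 ≈ 960.79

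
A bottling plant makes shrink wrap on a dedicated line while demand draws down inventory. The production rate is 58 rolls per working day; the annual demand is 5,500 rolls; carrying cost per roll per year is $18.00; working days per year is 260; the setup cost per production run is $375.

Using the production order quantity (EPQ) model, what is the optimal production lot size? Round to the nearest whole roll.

Daily demand d = 5,500/260 = 21.154; p = 58; 1 − d/p = 0.63528
EPQ = √(2DS / (H(1 − d/p)))
    = √(2 × 5,500 × 375 / (18 × 0.63528)) ≈ 600.61

601 rolls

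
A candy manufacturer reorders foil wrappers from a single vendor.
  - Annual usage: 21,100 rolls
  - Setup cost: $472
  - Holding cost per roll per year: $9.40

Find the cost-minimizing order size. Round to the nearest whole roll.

EOQ = √(2DS/H) = √(2 × 21,100 × 472 / 9.4)
    = √(2,118,978.72) ≈ 1,455.67

1,456 rolls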